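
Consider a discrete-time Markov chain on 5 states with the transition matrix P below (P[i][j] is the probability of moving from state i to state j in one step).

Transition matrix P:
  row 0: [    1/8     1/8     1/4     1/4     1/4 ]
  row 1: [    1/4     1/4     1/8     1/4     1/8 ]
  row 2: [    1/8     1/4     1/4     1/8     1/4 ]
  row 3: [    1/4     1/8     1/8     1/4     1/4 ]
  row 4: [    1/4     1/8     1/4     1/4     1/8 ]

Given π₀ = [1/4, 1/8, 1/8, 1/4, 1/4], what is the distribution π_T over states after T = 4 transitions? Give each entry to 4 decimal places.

t=0: π = [0.2500, 0.1250, 0.1250, 0.2500, 0.2500]
t=1: π = [0.2031, 0.1563, 0.2031, 0.2344, 0.2031]
t=2: π = [0.1992, 0.1699, 0.2012, 0.2246, 0.2051]
t=3: π = [0.2000, 0.1714, 0.2007, 0.2249, 0.2031]
t=4: π = [0.1999, 0.1715, 0.2005, 0.2249, 0.2032]

π = [0.1999, 0.1715, 0.2005, 0.2249, 0.2032]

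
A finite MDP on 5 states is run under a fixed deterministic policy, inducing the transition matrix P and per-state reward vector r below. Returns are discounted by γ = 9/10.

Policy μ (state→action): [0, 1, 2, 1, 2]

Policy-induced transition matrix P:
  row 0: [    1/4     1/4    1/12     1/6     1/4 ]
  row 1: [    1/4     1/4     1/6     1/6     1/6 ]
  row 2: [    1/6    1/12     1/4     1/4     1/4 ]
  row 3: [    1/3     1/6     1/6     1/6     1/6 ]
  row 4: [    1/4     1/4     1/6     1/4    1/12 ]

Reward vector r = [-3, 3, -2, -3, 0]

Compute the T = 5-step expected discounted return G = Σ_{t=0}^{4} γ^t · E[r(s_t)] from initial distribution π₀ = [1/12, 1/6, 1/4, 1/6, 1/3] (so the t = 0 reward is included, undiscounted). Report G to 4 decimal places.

G = -4.0923

t=0: π = [0.0833, 0.1667, 0.2500, 0.1667, 0.3333], E[r] = -0.7500, γ^t·E[r] = -0.750000, running G = -0.750000
t=1: π = [0.2431, 0.1944, 0.1806, 0.2153, 0.1667], E[r] = -1.1528, γ^t·E[r] = -1.037500, running G = -1.787500
t=2: π = [0.2529, 0.2020, 0.1615, 0.1956, 0.1881], E[r] = -1.0625, γ^t·E[r] = -0.860625, running G = -2.648125
t=3: π = [0.2528, 0.2068, 0.1590, 0.1958, 0.1855], E[r] = -1.0436, γ^t·E[r] = -0.760816, running G = -3.408941
t=4: π = [0.2531, 0.2072, 0.1589, 0.1954, 0.1855], E[r] = -1.0415, γ^t·E[r] = -0.683329, running G = -4.092271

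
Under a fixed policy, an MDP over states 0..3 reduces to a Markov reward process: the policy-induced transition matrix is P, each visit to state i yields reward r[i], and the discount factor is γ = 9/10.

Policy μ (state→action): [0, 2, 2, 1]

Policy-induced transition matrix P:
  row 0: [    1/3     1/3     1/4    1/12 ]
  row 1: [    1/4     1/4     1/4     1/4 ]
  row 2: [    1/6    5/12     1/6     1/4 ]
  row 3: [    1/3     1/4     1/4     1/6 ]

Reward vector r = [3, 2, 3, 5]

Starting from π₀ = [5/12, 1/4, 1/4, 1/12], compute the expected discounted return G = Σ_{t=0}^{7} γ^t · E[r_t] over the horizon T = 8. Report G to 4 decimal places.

t=0: π = [0.4167, 0.2500, 0.2500, 0.0833], E[r] = 2.9167, γ^t·E[r] = 2.916667, running G = 2.916667
t=1: π = [0.2708, 0.3264, 0.2292, 0.1736], E[r] = 3.0208, γ^t·E[r] = 2.718750, running G = 5.635417
t=2: π = [0.2679, 0.3108, 0.2309, 0.1904], E[r] = 3.0700, γ^t·E[r] = 2.486719, running G = 8.122135
t=3: π = [0.2690, 0.3108, 0.2308, 0.1895], E[r] = 3.0681, γ^t·E[r] = 2.236676, running G = 10.358811
t=4: π = [0.2690, 0.3109, 0.2308, 0.1894], E[r] = 3.0679, γ^t·E[r] = 2.012847, running G = 12.371659
t=5: π = [0.2690, 0.3109, 0.2308, 0.1894], E[r] = 3.0679, γ^t·E[r] = 1.811566, running G = 14.183224
t=6: π = [0.2690, 0.3109, 0.2308, 0.1894], E[r] = 3.0679, γ^t·E[r] = 1.630410, running G = 15.813634
t=7: π = [0.2690, 0.3109, 0.2308, 0.1894], E[r] = 3.0679, γ^t·E[r] = 1.467369, running G = 17.281004

G = 17.2810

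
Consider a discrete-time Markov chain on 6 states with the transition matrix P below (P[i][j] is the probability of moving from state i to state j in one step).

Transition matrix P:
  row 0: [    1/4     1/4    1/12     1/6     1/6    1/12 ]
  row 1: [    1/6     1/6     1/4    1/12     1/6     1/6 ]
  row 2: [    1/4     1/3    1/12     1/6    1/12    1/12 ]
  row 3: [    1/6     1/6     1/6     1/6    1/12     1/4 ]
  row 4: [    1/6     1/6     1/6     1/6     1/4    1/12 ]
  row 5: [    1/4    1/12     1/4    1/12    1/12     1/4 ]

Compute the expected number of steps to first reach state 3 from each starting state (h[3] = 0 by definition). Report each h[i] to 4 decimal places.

First-step conditioning: h[3] = 0; for i ≠ 3, h[i] = 1 + Σ_k P[i][k]·h[k].
  h[0] = 1 + 1/4·h[0] + 1/4·h[1] + 1/12·h[2] + 1/6·h[4] + 1/12·h[5]
  h[1] = 1 + 1/6·h[0] + 1/6·h[1] + 1/4·h[2] + 1/6·h[4] + 1/6·h[5]
  h[2] = 1 + 1/4·h[0] + 1/3·h[1] + 1/12·h[2] + 1/12·h[4] + 1/12·h[5]
  h[4] = 1 + 1/6·h[0] + 1/6·h[1] + 1/6·h[2] + 1/4·h[4] + 1/12·h[5]
  h[5] = 1 + 1/4·h[0] + 1/12·h[1] + 1/4·h[2] + 1/12·h[4] + 1/4·h[5]
Solving the 5×5 linear system over states ≠ 3 gives exactly h = [6284/873, 2272/291, 6332/873, 0, 2080/291, 6820/873] (h[3] = 0 is the target).

h = [7.1982, 7.8076, 7.2532, 0.0000, 7.1478, 7.8121]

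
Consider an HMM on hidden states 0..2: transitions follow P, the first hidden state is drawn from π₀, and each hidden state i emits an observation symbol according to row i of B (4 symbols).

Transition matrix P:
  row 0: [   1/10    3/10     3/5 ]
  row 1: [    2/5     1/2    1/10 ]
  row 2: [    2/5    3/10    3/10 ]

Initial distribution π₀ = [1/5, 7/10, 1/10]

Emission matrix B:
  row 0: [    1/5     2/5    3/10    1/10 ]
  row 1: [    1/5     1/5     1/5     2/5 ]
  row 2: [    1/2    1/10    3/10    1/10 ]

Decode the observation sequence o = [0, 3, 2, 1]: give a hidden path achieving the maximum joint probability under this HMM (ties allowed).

path = [1, 1, 1, 0]

t=0: δ = [4.000e-02, 1.400e-01, 5.000e-02]  (obs o_0=0)
t=1: δ = [5.600e-03, 2.800e-02, 2.400e-03]  ψ = [1, 1, 0]  (obs o_1=3)
t=2: δ = [3.360e-03, 2.800e-03, 1.008e-03]  ψ = [1, 1, 0]  (obs o_2=2)
t=3: δ = [4.480e-04, 2.800e-04, 2.016e-04]  ψ = [1, 1, 0]  (obs o_3=1)
backtrack: best end state = 0; path = [1, 1, 1, 0]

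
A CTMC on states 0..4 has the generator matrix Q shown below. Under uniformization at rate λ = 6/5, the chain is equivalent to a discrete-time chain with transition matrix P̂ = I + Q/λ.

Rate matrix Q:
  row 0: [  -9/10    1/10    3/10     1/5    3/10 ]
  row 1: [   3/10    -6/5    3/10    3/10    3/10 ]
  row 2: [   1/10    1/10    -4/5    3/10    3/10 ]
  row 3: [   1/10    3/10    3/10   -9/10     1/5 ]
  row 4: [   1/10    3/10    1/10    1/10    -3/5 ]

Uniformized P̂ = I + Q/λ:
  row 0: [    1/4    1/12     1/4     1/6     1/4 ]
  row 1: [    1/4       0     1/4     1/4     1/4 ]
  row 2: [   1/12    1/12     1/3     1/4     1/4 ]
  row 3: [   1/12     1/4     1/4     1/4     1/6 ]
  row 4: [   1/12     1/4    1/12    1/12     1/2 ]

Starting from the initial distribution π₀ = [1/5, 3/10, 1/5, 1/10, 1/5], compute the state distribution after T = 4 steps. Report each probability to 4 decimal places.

t=0: π = [0.2000, 0.3000, 0.2000, 0.1000, 0.2000]
t=1: π = [0.1667, 0.1083, 0.2333, 0.2000, 0.2917]
t=2: π = [0.1292, 0.1563, 0.2208, 0.1875, 0.3063]
t=3: π = [0.1309, 0.1526, 0.2174, 0.1882, 0.3109]
t=4: π = [0.1306, 0.1538, 0.2163, 0.1873, 0.3121]

π = [0.1306, 0.1538, 0.2163, 0.1873, 0.3121]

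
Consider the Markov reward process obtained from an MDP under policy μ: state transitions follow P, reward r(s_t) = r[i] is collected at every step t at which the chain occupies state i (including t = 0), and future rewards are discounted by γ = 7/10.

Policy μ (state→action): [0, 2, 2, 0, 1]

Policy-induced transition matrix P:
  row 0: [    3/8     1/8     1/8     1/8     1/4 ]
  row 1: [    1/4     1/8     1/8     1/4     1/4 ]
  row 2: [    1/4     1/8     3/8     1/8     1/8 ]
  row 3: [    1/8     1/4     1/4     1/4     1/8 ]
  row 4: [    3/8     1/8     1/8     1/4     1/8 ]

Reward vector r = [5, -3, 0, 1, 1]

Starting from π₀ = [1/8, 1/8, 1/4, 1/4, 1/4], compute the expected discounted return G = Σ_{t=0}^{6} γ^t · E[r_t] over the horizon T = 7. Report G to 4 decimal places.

t=0: π = [0.1250, 0.1250, 0.2500, 0.2500, 0.2500], E[r] = 0.7500, γ^t·E[r] = 0.750000, running G = 0.750000
t=1: π = [0.2656, 0.1563, 0.2188, 0.2031, 0.1563], E[r] = 1.2188, γ^t·E[r] = 0.853125, running G = 1.603125
t=2: π = [0.2773, 0.1504, 0.2051, 0.1895, 0.1777], E[r] = 1.3027, γ^t·E[r] = 0.638340, running G = 2.241465
t=3: π = [0.2832, 0.1487, 0.2000, 0.1897, 0.1785], E[r] = 1.3381, γ^t·E[r] = 0.458980, running G = 2.700445
t=4: π = [0.2840, 0.1487, 0.1987, 0.1896, 0.1790], E[r] = 1.3424, γ^t·E[r] = 0.322319, running G = 3.022764
t=5: π = [0.2842, 0.1487, 0.1984, 0.1897, 0.1791], E[r] = 1.3435, γ^t·E[r] = 0.225804, running G = 3.248568
t=6: π = [0.2842, 0.1487, 0.1983, 0.1897, 0.1791], E[r] = 1.3437, γ^t·E[r] = 0.158081, running G = 3.406649

G = 3.4066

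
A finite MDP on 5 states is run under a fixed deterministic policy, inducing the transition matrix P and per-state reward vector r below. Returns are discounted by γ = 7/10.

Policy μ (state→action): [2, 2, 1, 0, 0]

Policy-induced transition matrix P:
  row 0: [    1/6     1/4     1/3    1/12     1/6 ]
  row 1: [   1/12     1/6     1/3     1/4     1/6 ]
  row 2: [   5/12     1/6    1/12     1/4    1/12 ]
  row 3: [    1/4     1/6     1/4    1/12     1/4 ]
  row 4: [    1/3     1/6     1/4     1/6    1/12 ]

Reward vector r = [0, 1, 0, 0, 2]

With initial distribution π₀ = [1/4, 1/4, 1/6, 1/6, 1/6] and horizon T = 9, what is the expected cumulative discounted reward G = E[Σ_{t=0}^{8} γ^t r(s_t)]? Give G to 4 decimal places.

t=0: π = [0.2500, 0.2500, 0.1667, 0.1667, 0.1667], E[r] = 0.5833, γ^t·E[r] = 0.583333, running G = 0.583333
t=1: π = [0.2292, 0.1875, 0.2639, 0.1667, 0.1528], E[r] = 0.4931, γ^t·E[r] = 0.345139, running G = 0.928472
t=2: π = [0.2564, 0.1858, 0.2407, 0.1713, 0.1458], E[r] = 0.4774, γ^t·E[r] = 0.233941, running G = 1.162413
t=3: π = [0.2500, 0.1880, 0.2467, 0.1666, 0.1487], E[r] = 0.4855, γ^t·E[r] = 0.166521, running G = 1.328934
t=4: π = [0.2513, 0.1875, 0.2454, 0.1682, 0.1476], E[r] = 0.4827, γ^t·E[r] = 0.115892, running G = 1.444826
t=5: π = [0.2510, 0.1876, 0.2457, 0.1678, 0.1479], E[r] = 0.4835, γ^t·E[r] = 0.081259, running G = 1.526085
t=6: π = [0.2511, 0.1876, 0.2456, 0.1679, 0.1478], E[r] = 0.4833, γ^t·E[r] = 0.056857, running G = 1.582942
t=7: π = [0.2511, 0.1876, 0.2456, 0.1679, 0.1479], E[r] = 0.4833, γ^t·E[r] = 0.039804, running G = 1.622747
t=8: π = [0.2511, 0.1876, 0.2456, 0.1679, 0.1479], E[r] = 0.4833, γ^t·E[r] = 0.027862, running G = 1.650609

G = 1.6506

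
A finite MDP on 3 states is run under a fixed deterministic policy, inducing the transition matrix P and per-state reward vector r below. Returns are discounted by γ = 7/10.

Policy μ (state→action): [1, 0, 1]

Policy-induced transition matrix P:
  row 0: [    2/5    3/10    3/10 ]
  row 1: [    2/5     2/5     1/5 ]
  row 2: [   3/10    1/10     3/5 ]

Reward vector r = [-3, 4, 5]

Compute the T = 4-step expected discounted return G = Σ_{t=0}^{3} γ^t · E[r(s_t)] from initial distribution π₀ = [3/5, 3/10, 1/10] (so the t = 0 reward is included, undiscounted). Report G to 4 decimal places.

G = 2.4942

t=0: π = [0.6000, 0.3000, 0.1000], E[r] = -0.1000, γ^t·E[r] = -0.100000, running G = -0.100000
t=1: π = [0.3900, 0.3100, 0.3000], E[r] = 1.5700, γ^t·E[r] = 1.099000, running G = 0.999000
t=2: π = [0.3700, 0.2710, 0.3590], E[r] = 1.7690, γ^t·E[r] = 0.866810, running G = 1.865810
t=3: π = [0.3641, 0.2553, 0.3806], E[r] = 1.8319, γ^t·E[r] = 0.628342, running G = 2.494152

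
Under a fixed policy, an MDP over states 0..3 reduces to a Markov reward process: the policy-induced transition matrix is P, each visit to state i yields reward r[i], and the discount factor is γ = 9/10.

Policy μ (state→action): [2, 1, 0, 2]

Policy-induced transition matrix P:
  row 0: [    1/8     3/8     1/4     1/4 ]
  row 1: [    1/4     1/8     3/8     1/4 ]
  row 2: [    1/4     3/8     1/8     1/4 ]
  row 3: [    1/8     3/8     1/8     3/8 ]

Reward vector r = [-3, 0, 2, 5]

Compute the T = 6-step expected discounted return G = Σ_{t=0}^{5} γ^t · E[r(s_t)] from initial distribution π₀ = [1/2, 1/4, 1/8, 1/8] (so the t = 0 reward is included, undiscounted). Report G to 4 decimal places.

t=0: π = [0.5000, 0.2500, 0.1250, 0.1250], E[r] = -0.6250, γ^t·E[r] = -0.625000, running G = -0.625000
t=1: π = [0.1719, 0.3125, 0.2500, 0.2656], E[r] = 1.3125, γ^t·E[r] = 1.181250, running G = 0.556250
t=2: π = [0.1953, 0.2969, 0.2246, 0.2832], E[r] = 1.2793, γ^t·E[r] = 1.036230, running G = 1.592480
t=3: π = [0.1902, 0.3008, 0.2236, 0.2854], E[r] = 1.3037, γ^t·E[r] = 0.950405, running G = 2.542886
t=4: π = [0.1906, 0.2998, 0.2240, 0.2857], E[r] = 1.3047, γ^t·E[r] = 0.855985, running G = 3.398871
t=5: π = [0.1905, 0.3000, 0.2238, 0.2857], E[r] = 1.3047, γ^t·E[r] = 0.770396, running G = 4.169267

G = 4.1693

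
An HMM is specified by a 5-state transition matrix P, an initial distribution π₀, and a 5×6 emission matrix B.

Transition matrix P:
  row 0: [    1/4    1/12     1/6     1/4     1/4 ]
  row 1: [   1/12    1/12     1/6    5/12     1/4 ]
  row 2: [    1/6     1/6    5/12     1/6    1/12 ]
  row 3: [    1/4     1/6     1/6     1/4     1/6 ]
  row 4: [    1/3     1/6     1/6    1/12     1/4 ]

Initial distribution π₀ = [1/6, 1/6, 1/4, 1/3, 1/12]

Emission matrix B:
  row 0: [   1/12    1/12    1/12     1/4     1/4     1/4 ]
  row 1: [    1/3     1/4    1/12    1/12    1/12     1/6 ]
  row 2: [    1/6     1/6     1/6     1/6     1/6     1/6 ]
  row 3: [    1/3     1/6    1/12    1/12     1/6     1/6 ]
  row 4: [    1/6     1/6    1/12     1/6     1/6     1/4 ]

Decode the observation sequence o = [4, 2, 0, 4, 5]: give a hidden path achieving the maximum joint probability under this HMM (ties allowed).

t=0: δ = [4.167e-02, 1.389e-02, 4.167e-02, 5.556e-02, 1.389e-02]  (obs o_0=4)
t=1: δ = [1.157e-03, 7.716e-04, 2.894e-03, 1.157e-03, 8.681e-04]  ψ = [3, 3, 2, 3, 0]  (obs o_1=2)
t=2: δ = [4.019e-05, 1.608e-04, 2.009e-04, 1.608e-04, 4.823e-05]  ψ = [2, 2, 2, 2, 0]  (obs o_2=0)
t=3: δ = [1.005e-05, 2.791e-06, 1.395e-05, 1.116e-05, 6.698e-06]  ψ = [3, 2, 2, 1, 1]  (obs o_3=4)
t=4: δ = [6.977e-07, 3.876e-07, 9.690e-07, 4.651e-07, 6.279e-07]  ψ = [3, 2, 2, 3, 0]  (obs o_4=5)
backtrack: best end state = 2; path = [2, 2, 2, 2, 2]

path = [2, 2, 2, 2, 2]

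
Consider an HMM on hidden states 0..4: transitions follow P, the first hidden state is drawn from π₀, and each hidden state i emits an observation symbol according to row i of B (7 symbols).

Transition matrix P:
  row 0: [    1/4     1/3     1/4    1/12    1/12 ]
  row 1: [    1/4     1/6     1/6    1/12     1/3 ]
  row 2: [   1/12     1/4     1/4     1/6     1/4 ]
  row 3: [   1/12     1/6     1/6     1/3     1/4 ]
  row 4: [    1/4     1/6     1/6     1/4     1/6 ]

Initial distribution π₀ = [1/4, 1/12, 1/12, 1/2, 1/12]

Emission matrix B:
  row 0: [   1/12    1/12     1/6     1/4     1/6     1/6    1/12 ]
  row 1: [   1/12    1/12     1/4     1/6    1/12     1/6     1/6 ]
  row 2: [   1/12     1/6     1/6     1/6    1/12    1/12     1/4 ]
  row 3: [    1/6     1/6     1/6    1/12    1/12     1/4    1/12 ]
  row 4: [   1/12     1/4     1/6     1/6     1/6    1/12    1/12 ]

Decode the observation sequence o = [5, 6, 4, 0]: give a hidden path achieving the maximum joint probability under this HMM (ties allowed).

path = [3, 2, 4, 3]

t=0: δ = [4.167e-02, 1.389e-02, 6.944e-03, 1.250e-01, 6.944e-03]  (obs o_0=5)
t=1: δ = [8.681e-04, 3.472e-03, 5.208e-03, 3.472e-03, 2.604e-03]  ψ = [0, 3, 3, 3, 3]  (obs o_1=6)
t=2: δ = [1.447e-04, 1.085e-04, 1.085e-04, 9.645e-05, 2.170e-04]  ψ = [1, 2, 2, 3, 2]  (obs o_2=4)
t=3: δ = [4.521e-06, 4.019e-06, 3.014e-06, 9.042e-06, 3.014e-06]  ψ = [4, 0, 0, 4, 1]  (obs o_3=0)
backtrack: best end state = 3; path = [3, 2, 4, 3]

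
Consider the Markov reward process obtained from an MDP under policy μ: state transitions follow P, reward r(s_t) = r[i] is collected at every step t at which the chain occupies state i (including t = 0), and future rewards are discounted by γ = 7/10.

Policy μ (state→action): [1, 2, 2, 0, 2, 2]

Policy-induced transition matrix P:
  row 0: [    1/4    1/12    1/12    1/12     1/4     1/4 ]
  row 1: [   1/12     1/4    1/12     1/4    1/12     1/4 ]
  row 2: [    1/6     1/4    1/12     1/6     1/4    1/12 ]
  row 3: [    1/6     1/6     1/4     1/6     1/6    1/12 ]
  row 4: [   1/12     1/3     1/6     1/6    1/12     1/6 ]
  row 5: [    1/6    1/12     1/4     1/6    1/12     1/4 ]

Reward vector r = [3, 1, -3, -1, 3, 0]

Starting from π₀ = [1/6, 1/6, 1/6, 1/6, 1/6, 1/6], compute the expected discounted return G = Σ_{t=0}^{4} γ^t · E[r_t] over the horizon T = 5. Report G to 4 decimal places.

t=0: π = [0.1667, 0.1667, 0.1667, 0.1667, 0.1667, 0.1667], E[r] = 0.5000, γ^t·E[r] = 0.500000, running G = 0.500000
t=1: π = [0.1528, 0.1944, 0.1528, 0.1667, 0.1528, 0.1806], E[r] = 0.4861, γ^t·E[r] = 0.340278, running G = 0.840278
t=2: π = [0.1505, 0.1933, 0.1539, 0.1701, 0.1481, 0.1840], E[r] = 0.4572, γ^t·E[r] = 0.224016, running G = 1.064294
t=3: π = [0.1508, 0.1924, 0.1547, 0.1702, 0.1482, 0.1836], E[r] = 0.4551, γ^t·E[r] = 0.156084, running G = 1.220378
t=4: π = [0.1508, 0.1924, 0.1547, 0.1701, 0.1484, 0.1835], E[r] = 0.4561, γ^t·E[r] = 0.109511, running G = 1.329889

G = 1.3299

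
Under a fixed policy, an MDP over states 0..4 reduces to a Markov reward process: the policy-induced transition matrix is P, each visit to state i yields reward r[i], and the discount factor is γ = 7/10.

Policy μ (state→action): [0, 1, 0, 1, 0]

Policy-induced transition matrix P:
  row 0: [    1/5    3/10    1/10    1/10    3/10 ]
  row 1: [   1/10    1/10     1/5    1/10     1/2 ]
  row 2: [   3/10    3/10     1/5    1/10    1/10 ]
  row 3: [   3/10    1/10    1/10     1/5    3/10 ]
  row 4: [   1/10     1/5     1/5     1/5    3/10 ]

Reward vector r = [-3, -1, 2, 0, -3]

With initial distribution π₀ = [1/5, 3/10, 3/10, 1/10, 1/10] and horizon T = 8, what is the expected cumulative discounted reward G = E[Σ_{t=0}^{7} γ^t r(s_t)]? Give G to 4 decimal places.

t=0: π = [0.2000, 0.3000, 0.3000, 0.1000, 0.1000], E[r] = -0.6000, γ^t·E[r] = -0.600000, running G = -0.600000
t=1: π = [0.2000, 0.2100, 0.1700, 0.1200, 0.3000], E[r] = -1.3700, γ^t·E[r] = -0.959000, running G = -1.559000
t=2: π = [0.1780, 0.2040, 0.1680, 0.1420, 0.3080], E[r] = -1.3260, γ^t·E[r] = -0.649740, running G = -2.208740
t=3: π = [0.1798, 0.2000, 0.1680, 0.1450, 0.3072], E[r] = -1.3250, γ^t·E[r] = -0.454475, running G = -2.663215
t=4: π = [0.1806, 0.2003, 0.1675, 0.1452, 0.3064], E[r] = -1.3262, γ^t·E[r] = -0.318416, running G = -2.981631
t=5: π = [0.1806, 0.2003, 0.1674, 0.1452, 0.3066], E[r] = -1.3269, γ^t·E[r] = -0.223011, running G = -3.204642
t=6: π = [0.1806, 0.2003, 0.1674, 0.1452, 0.3066], E[r] = -1.3268, γ^t·E[r] = -0.156102, running G = -3.360744
t=7: π = [0.1806, 0.2003, 0.1674, 0.1452, 0.3066], E[r] = -1.3268, γ^t·E[r] = -0.109271, running G = -3.470015

G = -3.4700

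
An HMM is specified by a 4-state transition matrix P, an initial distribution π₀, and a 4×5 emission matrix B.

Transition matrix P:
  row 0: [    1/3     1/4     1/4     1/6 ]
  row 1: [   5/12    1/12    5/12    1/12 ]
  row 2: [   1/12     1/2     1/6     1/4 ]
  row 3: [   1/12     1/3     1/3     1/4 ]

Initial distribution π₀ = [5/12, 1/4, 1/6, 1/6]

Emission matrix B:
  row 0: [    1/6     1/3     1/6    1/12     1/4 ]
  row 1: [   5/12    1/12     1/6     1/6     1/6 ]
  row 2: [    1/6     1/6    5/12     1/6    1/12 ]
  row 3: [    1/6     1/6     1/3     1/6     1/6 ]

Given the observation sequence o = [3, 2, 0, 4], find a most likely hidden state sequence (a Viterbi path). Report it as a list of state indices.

t=0: δ = [3.472e-02, 4.167e-02, 2.778e-02, 2.778e-02]  (obs o_0=3)
t=1: δ = [2.894e-03, 2.315e-03, 7.234e-03, 2.315e-03]  ψ = [1, 2, 1, 2]  (obs o_1=2)
t=2: δ = [1.608e-04, 1.507e-03, 2.009e-04, 3.014e-04]  ψ = [0, 2, 2, 2]  (obs o_2=0)
t=3: δ = [1.570e-04, 2.093e-05, 5.233e-05, 2.093e-05]  ψ = [1, 1, 1, 1]  (obs o_3=4)
backtrack: best end state = 0; path = [1, 2, 1, 0]

path = [1, 2, 1, 0]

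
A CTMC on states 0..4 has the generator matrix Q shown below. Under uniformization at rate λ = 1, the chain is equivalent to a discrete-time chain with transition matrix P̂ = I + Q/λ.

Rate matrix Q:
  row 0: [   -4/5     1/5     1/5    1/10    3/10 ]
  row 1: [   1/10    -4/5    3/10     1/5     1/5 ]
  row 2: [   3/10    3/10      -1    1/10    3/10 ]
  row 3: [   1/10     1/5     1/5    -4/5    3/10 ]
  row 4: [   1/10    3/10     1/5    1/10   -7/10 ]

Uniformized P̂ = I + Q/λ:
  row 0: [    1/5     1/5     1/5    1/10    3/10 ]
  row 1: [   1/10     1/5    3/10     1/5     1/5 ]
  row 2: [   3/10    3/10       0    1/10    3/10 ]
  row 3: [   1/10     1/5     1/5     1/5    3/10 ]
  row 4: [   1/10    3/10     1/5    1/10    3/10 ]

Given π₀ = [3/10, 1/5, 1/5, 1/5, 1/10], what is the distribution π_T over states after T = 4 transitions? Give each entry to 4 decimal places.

t=0: π = [0.3000, 0.2000, 0.2000, 0.2000, 0.1000]
t=1: π = [0.1700, 0.2300, 0.1800, 0.1400, 0.2800]
t=2: π = [0.1530, 0.2460, 0.1870, 0.1370, 0.2770]
t=3: π = [0.1527, 0.2464, 0.1872, 0.1383, 0.2754]
t=4: π = [0.1527, 0.2463, 0.1872, 0.1385, 0.2754]

π = [0.1527, 0.2463, 0.1872, 0.1385, 0.2754]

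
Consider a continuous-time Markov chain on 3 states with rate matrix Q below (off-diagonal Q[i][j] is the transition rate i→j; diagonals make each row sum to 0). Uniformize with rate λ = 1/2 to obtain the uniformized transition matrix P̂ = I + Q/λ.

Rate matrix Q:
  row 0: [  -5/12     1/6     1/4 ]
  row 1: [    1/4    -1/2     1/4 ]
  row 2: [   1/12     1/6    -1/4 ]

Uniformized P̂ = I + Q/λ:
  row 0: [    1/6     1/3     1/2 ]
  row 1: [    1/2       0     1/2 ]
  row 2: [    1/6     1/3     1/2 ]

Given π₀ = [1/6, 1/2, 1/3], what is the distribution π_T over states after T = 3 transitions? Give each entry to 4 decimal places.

π = [0.2593, 0.2407, 0.5000]

t=0: π = [0.1667, 0.5000, 0.3333]
t=1: π = [0.3333, 0.1667, 0.5000]
t=2: π = [0.2222, 0.2778, 0.5000]
t=3: π = [0.2593, 0.2407, 0.5000]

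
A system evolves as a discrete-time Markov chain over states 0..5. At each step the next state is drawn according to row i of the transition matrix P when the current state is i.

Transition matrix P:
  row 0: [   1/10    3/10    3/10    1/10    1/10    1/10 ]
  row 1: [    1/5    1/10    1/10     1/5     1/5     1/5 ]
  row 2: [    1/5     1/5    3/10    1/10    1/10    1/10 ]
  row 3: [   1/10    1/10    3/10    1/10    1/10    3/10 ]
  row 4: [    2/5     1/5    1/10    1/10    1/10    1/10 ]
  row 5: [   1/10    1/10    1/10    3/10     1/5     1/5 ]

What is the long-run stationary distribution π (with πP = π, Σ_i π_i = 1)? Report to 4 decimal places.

π = [0.1776, 0.1695, 0.2068, 0.1496, 0.1333, 0.1632]

Balance equations π_j = Σ_i π_i·P[i][j]:
  π_0 = 1/10·π_0 + 1/5·π_1 + 1/5·π_2 + 1/10·π_3 + 2/5·π_4 + 1/10·π_5
  π_1 = 3/10·π_0 + 1/10·π_1 + 1/5·π_2 + 1/10·π_3 + 1/5·π_4 + 1/10·π_5
  π_2 = 3/10·π_0 + 1/10·π_1 + 3/10·π_2 + 3/10·π_3 + 1/10·π_4 + 1/10·π_5
  π_3 = 1/10·π_0 + 1/5·π_1 + 1/10·π_2 + 1/10·π_3 + 1/10·π_4 + 3/10·π_5
  π_4 = 1/10·π_0 + 1/5·π_1 + 1/10·π_2 + 1/10·π_3 + 1/10·π_4 + 1/5·π_5
  normalize: π_0 + π_1 + π_2 + π_3 + π_4 + π_5 = 1
Solving the linear system gives exactly π = [557/3136, 4519/26656, 225/1088, 7975/53312, 145/1088, 2175/13328].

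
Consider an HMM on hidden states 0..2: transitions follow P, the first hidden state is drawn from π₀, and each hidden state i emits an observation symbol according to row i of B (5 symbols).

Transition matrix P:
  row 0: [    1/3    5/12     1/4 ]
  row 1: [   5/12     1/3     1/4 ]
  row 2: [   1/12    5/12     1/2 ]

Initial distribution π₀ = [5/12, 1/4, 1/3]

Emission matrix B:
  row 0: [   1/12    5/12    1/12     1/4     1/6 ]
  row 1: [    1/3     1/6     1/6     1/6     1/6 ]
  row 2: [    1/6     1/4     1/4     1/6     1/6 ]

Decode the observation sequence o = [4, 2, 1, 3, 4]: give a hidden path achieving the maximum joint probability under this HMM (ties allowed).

t=0: δ = [6.944e-02, 4.167e-02, 5.556e-02]  (obs o_0=4)
t=1: δ = [1.929e-03, 4.823e-03, 6.944e-03]  ψ = [0, 0, 2]  (obs o_1=2)
t=2: δ = [8.372e-04, 4.823e-04, 8.681e-04]  ψ = [1, 2, 2]  (obs o_2=1)
t=3: δ = [6.977e-05, 6.028e-05, 7.234e-05]  ψ = [0, 2, 2]  (obs o_3=3)
t=4: δ = [4.186e-06, 5.023e-06, 6.028e-06]  ψ = [1, 2, 2]  (obs o_4=4)
backtrack: best end state = 2; path = [2, 2, 2, 2, 2]

path = [2, 2, 2, 2, 2]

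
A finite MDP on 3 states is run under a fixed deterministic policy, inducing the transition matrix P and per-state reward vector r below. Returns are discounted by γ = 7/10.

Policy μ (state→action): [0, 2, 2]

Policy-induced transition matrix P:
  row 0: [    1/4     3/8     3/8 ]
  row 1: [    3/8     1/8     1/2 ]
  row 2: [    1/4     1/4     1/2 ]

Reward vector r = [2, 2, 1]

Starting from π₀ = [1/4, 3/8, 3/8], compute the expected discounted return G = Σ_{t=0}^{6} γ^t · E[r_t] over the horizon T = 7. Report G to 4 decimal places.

t=0: π = [0.2500, 0.3750, 0.3750], E[r] = 1.6250, γ^t·E[r] = 1.625000, running G = 1.625000
t=1: π = [0.2969, 0.2344, 0.4688], E[r] = 1.5313, γ^t·E[r] = 1.071875, running G = 2.696875
t=2: π = [0.2793, 0.2578, 0.4629], E[r] = 1.5371, γ^t·E[r] = 0.753184, running G = 3.450059
t=3: π = [0.2822, 0.2527, 0.4651], E[r] = 1.5349, γ^t·E[r] = 0.526475, running G = 3.976533
t=4: π = [0.2816, 0.2537, 0.4647], E[r] = 1.5353, γ^t·E[r] = 0.368620, running G = 4.345154
t=5: π = [0.2817, 0.2535, 0.4648], E[r] = 1.5352, γ^t·E[r] = 0.258021, running G = 4.603175
t=6: π = [0.2817, 0.2535, 0.4648], E[r] = 1.5352, γ^t·E[r] = 0.180616, running G = 4.783791

G = 4.7838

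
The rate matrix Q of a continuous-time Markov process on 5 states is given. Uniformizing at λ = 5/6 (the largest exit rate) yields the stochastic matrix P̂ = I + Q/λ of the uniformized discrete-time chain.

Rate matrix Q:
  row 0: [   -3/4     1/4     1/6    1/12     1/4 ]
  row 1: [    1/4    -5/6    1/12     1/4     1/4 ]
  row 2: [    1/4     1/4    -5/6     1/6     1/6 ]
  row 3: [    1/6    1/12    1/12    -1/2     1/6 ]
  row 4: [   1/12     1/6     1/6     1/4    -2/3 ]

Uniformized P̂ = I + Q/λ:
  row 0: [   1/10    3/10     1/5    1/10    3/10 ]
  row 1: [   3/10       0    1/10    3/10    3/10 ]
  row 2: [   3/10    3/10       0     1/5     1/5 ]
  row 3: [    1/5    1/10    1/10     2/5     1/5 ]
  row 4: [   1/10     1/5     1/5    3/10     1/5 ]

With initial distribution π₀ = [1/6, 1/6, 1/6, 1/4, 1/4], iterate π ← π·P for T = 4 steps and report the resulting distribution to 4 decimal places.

π = [0.1877, 0.1699, 0.1294, 0.2773, 0.2358]

t=0: π = [0.1667, 0.1667, 0.1667, 0.2500, 0.2500]
t=1: π = [0.1917, 0.1750, 0.1250, 0.2750, 0.2333]
t=2: π = [0.1875, 0.1692, 0.1300, 0.2767, 0.2367]
t=3: π = [0.1875, 0.1703, 0.1294, 0.2772, 0.2357]
t=4: π = [0.1877, 0.1699, 0.1294, 0.2773, 0.2358]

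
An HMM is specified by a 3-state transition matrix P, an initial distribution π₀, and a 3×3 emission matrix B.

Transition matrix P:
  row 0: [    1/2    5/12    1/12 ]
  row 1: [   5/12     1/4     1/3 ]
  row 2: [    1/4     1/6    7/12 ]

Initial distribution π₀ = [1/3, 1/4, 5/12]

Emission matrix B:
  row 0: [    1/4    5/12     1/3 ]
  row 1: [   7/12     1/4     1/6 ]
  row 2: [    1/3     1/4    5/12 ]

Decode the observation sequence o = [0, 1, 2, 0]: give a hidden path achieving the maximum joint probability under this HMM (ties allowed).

path = [1, 0, 0, 1]

t=0: δ = [8.333e-02, 1.458e-01, 1.389e-01]  (obs o_0=0)
t=1: δ = [2.532e-02, 9.115e-03, 2.025e-02]  ψ = [1, 1, 2]  (obs o_1=1)
t=2: δ = [4.220e-03, 1.758e-03, 4.923e-03]  ψ = [0, 0, 2]  (obs o_2=2)
t=3: δ = [5.275e-04, 1.026e-03, 9.573e-04]  ψ = [0, 0, 2]  (obs o_3=0)
backtrack: best end state = 1; path = [1, 0, 0, 1]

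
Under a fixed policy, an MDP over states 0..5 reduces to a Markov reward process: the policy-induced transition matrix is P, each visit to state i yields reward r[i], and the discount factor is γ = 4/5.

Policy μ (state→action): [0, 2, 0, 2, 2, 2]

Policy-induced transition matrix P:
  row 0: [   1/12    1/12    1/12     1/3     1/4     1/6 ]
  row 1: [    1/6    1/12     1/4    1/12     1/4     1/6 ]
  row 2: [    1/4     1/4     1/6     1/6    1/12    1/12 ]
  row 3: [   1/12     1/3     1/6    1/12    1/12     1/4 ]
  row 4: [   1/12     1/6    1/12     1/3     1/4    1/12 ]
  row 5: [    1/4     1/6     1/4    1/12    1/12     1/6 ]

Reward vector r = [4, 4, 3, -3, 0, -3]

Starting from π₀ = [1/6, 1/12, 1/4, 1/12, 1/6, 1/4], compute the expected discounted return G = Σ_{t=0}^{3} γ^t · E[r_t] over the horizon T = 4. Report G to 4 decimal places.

G = 2.4628

t=0: π = [0.1667, 0.0833, 0.2500, 0.0833, 0.1667, 0.2500], E[r] = 0.7500, γ^t·E[r] = 0.750000, running G = 0.750000
t=1: π = [0.1736, 0.1806, 0.1667, 0.1875, 0.1528, 0.1389], E[r] = 0.9375, γ^t·E[r] = 0.750000, running G = 1.500000
t=2: π = [0.1493, 0.1823, 0.1661, 0.1788, 0.1678, 0.1557], E[r] = 0.8212, γ^t·E[r] = 0.525556, running G = 2.025556
t=3: π = [0.1522, 0.1827, 0.1684, 0.1765, 0.1666, 0.1537], E[r] = 0.8539, γ^t·E[r] = 0.437210, running G = 2.462765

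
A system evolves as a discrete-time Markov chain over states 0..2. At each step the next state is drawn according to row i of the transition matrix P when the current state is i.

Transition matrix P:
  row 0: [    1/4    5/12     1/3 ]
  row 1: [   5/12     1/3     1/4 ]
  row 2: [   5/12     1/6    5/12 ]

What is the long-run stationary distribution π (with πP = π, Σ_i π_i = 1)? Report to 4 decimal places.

π = [0.3571, 0.3071, 0.3357]

Balance equations π_j = Σ_i π_i·P[i][j]:
  π_0 = 1/4·π_0 + 5/12·π_1 + 5/12·π_2
  π_1 = 5/12·π_0 + 1/3·π_1 + 1/6·π_2
  normalize: π_0 + π_1 + π_2 = 1
Solving the linear system gives exactly π = [5/14, 43/140, 47/140].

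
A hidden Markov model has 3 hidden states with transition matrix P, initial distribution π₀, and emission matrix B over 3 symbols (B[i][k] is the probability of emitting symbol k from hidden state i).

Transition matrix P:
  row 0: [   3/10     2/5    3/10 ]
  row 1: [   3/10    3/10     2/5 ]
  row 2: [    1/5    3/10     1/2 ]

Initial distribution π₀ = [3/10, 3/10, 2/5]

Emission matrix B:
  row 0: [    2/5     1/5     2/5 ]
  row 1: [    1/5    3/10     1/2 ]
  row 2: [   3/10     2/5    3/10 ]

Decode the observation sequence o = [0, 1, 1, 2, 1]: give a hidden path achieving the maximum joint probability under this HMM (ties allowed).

path = [2, 2, 2, 2, 2]

t=0: δ = [1.200e-01, 6.000e-02, 1.200e-01]  (obs o_0=0)
t=1: δ = [7.200e-03, 1.440e-02, 2.400e-02]  ψ = [0, 0, 2]  (obs o_1=1)
t=2: δ = [9.600e-04, 2.160e-03, 4.800e-03]  ψ = [2, 2, 2]  (obs o_2=1)
t=3: δ = [3.840e-04, 7.200e-04, 7.200e-04]  ψ = [2, 2, 2]  (obs o_3=2)
t=4: δ = [4.320e-05, 6.480e-05, 1.440e-04]  ψ = [1, 1, 2]  (obs o_4=1)
backtrack: best end state = 2; path = [2, 2, 2, 2, 2]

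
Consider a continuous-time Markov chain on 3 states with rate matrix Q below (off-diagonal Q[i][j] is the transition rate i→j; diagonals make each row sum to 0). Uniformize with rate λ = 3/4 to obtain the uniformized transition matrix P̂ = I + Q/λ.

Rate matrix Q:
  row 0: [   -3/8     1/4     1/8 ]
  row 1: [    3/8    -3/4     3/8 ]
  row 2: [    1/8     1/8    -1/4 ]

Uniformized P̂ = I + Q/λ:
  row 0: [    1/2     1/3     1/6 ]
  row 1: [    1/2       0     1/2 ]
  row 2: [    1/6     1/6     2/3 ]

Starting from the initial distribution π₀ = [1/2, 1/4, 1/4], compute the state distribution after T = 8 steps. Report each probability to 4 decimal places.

π = [0.3463, 0.1924, 0.4613]

t=0: π = [0.5000, 0.2500, 0.2500]
t=1: π = [0.4167, 0.2083, 0.3750]
t=2: π = [0.3750, 0.2014, 0.4236]
t=3: π = [0.3588, 0.1956, 0.4456]
t=4: π = [0.3515, 0.1939, 0.4547]
t=5: π = [0.3484, 0.1929, 0.4586]
t=6: π = [0.3471, 0.1926, 0.4603]
t=7: π = [0.3466, 0.1924, 0.4610]
t=8: π = [0.3463, 0.1924, 0.4613]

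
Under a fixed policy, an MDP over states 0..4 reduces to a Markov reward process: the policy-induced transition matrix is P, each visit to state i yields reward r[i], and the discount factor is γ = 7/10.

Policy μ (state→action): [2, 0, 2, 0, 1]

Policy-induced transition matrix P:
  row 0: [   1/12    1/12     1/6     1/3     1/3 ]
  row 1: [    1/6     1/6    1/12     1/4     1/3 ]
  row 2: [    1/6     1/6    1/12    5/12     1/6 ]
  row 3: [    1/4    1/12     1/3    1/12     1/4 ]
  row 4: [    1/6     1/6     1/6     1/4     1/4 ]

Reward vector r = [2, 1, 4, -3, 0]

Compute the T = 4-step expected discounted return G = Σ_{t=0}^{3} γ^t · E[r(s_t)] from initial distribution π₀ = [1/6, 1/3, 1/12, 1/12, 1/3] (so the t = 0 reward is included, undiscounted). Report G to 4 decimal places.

G = 1.3222

t=0: π = [0.1667, 0.3333, 0.0833, 0.0833, 0.3333], E[r] = 0.7500, γ^t·E[r] = 0.750000, running G = 0.750000
t=1: π = [0.1597, 0.1458, 0.1458, 0.2639, 0.2847], E[r] = 0.2569, γ^t·E[r] = 0.179861, running G = 0.929861
t=2: π = [0.1753, 0.1314, 0.1863, 0.2436, 0.2633], E[r] = 0.4965, γ^t·E[r] = 0.243299, running G = 1.173160
t=3: π = [0.1724, 0.1318, 0.1808, 0.2551, 0.2600], E[r] = 0.4345, γ^t·E[r] = 0.149020, running G = 1.322180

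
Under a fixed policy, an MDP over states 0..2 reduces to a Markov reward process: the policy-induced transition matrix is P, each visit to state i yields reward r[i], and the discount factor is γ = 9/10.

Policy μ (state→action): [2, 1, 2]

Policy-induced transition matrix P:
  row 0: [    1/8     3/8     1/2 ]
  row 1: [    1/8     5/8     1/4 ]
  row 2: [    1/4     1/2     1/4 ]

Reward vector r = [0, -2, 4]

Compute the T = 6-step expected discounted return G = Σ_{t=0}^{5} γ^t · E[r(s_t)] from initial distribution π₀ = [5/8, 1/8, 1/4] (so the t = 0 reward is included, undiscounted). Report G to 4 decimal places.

G = 1.6385

t=0: π = [0.6250, 0.1250, 0.2500], E[r] = 0.7500, γ^t·E[r] = 0.750000, running G = 0.750000
t=1: π = [0.1563, 0.4375, 0.4063], E[r] = 0.7500, γ^t·E[r] = 0.675000, running G = 1.425000
t=2: π = [0.1758, 0.5352, 0.2891], E[r] = 0.0859, γ^t·E[r] = 0.069609, running G = 1.494609
t=3: π = [0.1611, 0.5449, 0.2939], E[r] = 0.0859, γ^t·E[r] = 0.062648, running G = 1.557258
t=4: π = [0.1617, 0.5480, 0.2903], E[r] = 0.0652, γ^t·E[r] = 0.042768, running G = 1.600026
t=5: π = [0.1613, 0.5483, 0.2904], E[r] = 0.0652, γ^t·E[r] = 0.038491, running G = 1.638517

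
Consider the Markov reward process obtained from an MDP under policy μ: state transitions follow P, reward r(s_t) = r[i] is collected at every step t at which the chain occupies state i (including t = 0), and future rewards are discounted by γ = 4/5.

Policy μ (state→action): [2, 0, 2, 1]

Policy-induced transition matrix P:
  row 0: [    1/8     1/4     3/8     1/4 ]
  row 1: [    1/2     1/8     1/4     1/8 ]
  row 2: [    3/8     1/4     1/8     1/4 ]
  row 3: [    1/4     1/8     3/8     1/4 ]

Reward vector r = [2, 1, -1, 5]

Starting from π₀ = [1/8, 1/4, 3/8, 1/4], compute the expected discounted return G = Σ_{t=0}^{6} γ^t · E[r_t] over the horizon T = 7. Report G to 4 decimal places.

G = 6.2612

t=0: π = [0.1250, 0.2500, 0.3750, 0.2500], E[r] = 1.3750, γ^t·E[r] = 1.375000, running G = 1.375000
t=1: π = [0.3438, 0.1875, 0.2500, 0.2188], E[r] = 1.7188, γ^t·E[r] = 1.375000, running G = 2.750000
t=2: π = [0.2852, 0.1992, 0.2891, 0.2266], E[r] = 1.6133, γ^t·E[r] = 1.032500, running G = 3.782500
t=3: π = [0.3003, 0.1968, 0.2778, 0.2251], E[r] = 1.6450, γ^t·E[r] = 0.842250, running G = 4.624750
t=4: π = [0.2964, 0.1973, 0.2809, 0.2254], E[r] = 1.6361, γ^t·E[r] = 0.670150, running G = 5.294900
t=5: π = [0.2974, 0.1972, 0.2801, 0.2253], E[r] = 1.6385, γ^t·E[r] = 0.536918, running G = 5.831818
t=6: π = [0.2971, 0.1972, 0.2803, 0.2254], E[r] = 1.6379, γ^t·E[r] = 0.429364, running G = 6.261181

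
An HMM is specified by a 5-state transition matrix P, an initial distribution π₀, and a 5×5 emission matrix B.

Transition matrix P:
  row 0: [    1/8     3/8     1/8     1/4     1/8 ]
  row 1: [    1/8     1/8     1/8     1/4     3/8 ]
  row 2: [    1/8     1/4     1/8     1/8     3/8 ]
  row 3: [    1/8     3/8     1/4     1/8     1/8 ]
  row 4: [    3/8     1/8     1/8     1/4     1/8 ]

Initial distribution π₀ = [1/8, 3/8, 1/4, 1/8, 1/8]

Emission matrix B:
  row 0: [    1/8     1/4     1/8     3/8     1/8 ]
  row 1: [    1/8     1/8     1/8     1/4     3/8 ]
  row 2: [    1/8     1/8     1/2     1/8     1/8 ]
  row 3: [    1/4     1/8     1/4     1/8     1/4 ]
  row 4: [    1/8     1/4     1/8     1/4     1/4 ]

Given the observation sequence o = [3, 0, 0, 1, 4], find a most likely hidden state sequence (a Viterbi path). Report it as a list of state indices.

path = [1, 3, 1, 4, 3]

t=0: δ = [4.688e-02, 9.375e-02, 3.125e-02, 1.562e-02, 3.125e-02]  (obs o_0=3)
t=1: δ = [1.465e-03, 2.197e-03, 1.465e-03, 5.859e-03, 4.395e-03]  ψ = [1, 0, 1, 1, 1]  (obs o_1=0)
t=2: δ = [2.060e-04, 2.747e-04, 1.831e-04, 2.747e-04, 1.030e-04]  ψ = [4, 3, 3, 4, 1]  (obs o_2=0)
t=3: δ = [9.656e-06, 1.287e-05, 8.583e-06, 8.583e-06, 2.575e-05]  ψ = [4, 3, 3, 1, 1]  (obs o_3=1)
t=4: δ = [1.207e-06, 1.358e-06, 4.023e-07, 1.609e-06, 1.207e-06]  ψ = [4, 0, 4, 4, 1]  (obs o_4=4)
backtrack: best end state = 3; path = [1, 3, 1, 4, 3]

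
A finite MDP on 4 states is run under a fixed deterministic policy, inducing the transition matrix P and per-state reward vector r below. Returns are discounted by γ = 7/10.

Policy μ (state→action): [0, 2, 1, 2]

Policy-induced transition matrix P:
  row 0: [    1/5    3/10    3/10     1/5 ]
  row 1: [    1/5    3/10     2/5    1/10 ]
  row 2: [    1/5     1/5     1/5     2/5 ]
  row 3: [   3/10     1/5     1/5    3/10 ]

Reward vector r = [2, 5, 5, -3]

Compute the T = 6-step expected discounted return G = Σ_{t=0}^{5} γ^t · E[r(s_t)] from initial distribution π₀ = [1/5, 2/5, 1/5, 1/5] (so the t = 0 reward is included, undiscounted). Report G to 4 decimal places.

t=0: π = [0.2000, 0.4000, 0.2000, 0.2000], E[r] = 2.8000, γ^t·E[r] = 2.800000, running G = 2.800000
t=1: π = [0.2200, 0.2600, 0.3000, 0.2200], E[r] = 2.5800, γ^t·E[r] = 1.806000, running G = 4.606000
t=2: π = [0.2220, 0.2480, 0.2740, 0.2560], E[r] = 2.2860, γ^t·E[r] = 1.120140, running G = 5.726140
t=3: π = [0.2256, 0.2470, 0.2718, 0.2556], E[r] = 2.2784, γ^t·E[r] = 0.781491, running G = 6.507631
t=4: π = [0.2256, 0.2473, 0.2720, 0.2552], E[r] = 2.2816, γ^t·E[r] = 0.547803, running G = 7.055434
t=5: π = [0.2255, 0.2473, 0.2720, 0.2552], E[r] = 2.2819, γ^t·E[r] = 0.383524, running G = 7.438958

G = 7.4390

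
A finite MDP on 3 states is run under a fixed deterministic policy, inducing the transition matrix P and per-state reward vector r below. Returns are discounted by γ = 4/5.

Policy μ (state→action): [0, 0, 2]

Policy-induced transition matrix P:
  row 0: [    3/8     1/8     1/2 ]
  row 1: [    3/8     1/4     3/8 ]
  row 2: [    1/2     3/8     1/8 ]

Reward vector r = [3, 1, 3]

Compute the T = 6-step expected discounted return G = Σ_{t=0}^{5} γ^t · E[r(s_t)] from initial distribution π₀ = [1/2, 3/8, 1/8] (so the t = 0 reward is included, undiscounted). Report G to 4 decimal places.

G = 9.0723

t=0: π = [0.5000, 0.3750, 0.1250], E[r] = 2.2500, γ^t·E[r] = 2.250000, running G = 2.250000
t=1: π = [0.3906, 0.2031, 0.4063], E[r] = 2.5938, γ^t·E[r] = 2.075000, running G = 4.325000
t=2: π = [0.4258, 0.2520, 0.3223], E[r] = 2.4961, γ^t·E[r] = 1.597500, running G = 5.922500
t=3: π = [0.4153, 0.2371, 0.3477], E[r] = 2.5259, γ^t·E[r] = 1.293250, running G = 7.215750
t=4: π = [0.4185, 0.2415, 0.3400], E[r] = 2.5169, γ^t·E[r] = 1.030925, running G = 8.246675
t=5: π = [0.4175, 0.2402, 0.3423], E[r] = 2.5196, γ^t·E[r] = 0.825628, running G = 9.072303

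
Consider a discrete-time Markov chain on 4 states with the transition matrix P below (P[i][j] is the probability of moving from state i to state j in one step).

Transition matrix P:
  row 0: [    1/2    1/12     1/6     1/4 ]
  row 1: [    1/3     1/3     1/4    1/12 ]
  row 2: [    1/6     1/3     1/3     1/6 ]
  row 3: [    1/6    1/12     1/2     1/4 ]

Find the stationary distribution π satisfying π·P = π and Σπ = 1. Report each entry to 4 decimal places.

π = [0.3025, 0.2101, 0.2971, 0.1902]

Balance equations π_j = Σ_i π_i·P[i][j]:
  π_0 = 1/2·π_0 + 1/3·π_1 + 1/6·π_2 + 1/6·π_3
  π_1 = 1/12·π_0 + 1/3·π_1 + 1/3·π_2 + 1/12·π_3
  π_2 = 1/6·π_0 + 1/4·π_1 + 1/3·π_2 + 1/2·π_3
  normalize: π_0 + π_1 + π_2 + π_3 = 1
Solving the linear system gives exactly π = [167/552, 29/138, 41/138, 35/184].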